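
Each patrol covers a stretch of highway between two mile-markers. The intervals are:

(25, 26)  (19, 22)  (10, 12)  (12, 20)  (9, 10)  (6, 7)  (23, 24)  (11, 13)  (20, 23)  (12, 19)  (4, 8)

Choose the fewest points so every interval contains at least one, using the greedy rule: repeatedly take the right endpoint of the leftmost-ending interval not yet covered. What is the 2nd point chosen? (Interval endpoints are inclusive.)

Sorted: [6,7] [4,8] [9,10] [10,12] [11,13] [12,19] [12,20] [19,22] [20,23] [23,24] [25,26]
{[6,7],[4,8]} hit by 7; {[9,10],[10,12]} hit by 10; {[11,13],[12,19],[12,20]} hit by 13; {[19,22],[20,23]} hit by 22; {[23,24]} hit by 24; {[25,26]} hit by 26.
Points: 7, 10, 13, 22, 24, 26 (6 total).

10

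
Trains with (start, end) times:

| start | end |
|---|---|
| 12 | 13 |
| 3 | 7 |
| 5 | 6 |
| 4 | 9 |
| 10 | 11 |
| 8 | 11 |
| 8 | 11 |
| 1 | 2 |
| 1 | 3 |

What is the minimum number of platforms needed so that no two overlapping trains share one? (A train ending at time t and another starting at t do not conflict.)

3

Count concurrent intervals with a sweep; the peak is the room count.
Events (time:±→running): 1:+→1 1:+→2 2:-→1 3:-→0 3:+→1 4:+→2 5:+→3 … peak 3.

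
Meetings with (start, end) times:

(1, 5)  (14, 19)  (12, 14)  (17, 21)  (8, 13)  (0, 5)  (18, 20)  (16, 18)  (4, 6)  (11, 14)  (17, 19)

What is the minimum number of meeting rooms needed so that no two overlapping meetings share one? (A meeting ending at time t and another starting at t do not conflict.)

4

Count concurrent intervals with a sweep; the peak is the room count.
starts: [0, 1, 4, 8, 11, 12, 14, 16, 17, 17, 18]
ends:   [5, 5, 6, 13, 14, 14, 18, 19, 19, 20, 21]
s0→1 s1→2 s4→3 e5→2 e5→1 e6→0 s8→1 s11→2 s12→3 e13→2 e14→1 e14→0 s14→1 s16→2 s17→3 s17→4  — peak 4.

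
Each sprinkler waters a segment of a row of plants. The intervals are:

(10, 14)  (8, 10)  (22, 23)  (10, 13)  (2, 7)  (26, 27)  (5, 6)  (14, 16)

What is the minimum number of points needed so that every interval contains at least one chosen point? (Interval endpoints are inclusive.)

5

Sort by right endpoint; whenever an interval is uncovered, place a point at its right end.
Sorted: [5,6] [2,7] [8,10] [10,13] [10,14] [14,16] [22,23] [26,27]
{[5,6],[2,7]} hit by 6; {[8,10],[10,13],[10,14]} hit by 10; {[14,16]} hit by 16; {[22,23]} hit by 23; {[26,27]} hit by 27.
Points: 6, 10, 16, 23, 27 (5 total).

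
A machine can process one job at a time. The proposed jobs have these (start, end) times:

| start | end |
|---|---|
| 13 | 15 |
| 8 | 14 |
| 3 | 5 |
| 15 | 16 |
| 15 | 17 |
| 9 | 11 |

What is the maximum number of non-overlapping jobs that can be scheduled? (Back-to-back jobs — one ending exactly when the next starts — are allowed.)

By end time: (3,5), (9,11), (8,14), (13,15), (15,16), (15,17).
Pick (3,5); next start ≥ 5 → (9,11); next start ≥ 11 → (13,15); next start ≥ 15 → (15,16).
Selected 4 jobs.

4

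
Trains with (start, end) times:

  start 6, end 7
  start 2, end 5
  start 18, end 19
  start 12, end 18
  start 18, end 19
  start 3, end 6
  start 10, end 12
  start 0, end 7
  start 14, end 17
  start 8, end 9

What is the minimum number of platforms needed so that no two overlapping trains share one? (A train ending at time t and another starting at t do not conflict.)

3

Count concurrent intervals with a sweep; the peak is the room count.
Events (time:±→running): 0:+→1 2:+→2 3:+→3 … peak 3.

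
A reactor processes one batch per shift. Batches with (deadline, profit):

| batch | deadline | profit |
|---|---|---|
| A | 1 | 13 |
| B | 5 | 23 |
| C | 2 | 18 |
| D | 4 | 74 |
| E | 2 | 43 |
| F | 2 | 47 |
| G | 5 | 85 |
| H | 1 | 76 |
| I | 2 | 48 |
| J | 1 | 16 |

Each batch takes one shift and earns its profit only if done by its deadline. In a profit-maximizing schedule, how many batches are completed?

5

Take jobs in profit order; each goes to the latest open slot no later than its deadline.
By profit: G(d5,85), H(d1,76), D(d4,74), I(d2,48), F(d2,47), E(d2,43), B(d5,23), C(d2,18), J(d1,16), A(d1,13)
G→slot 5; H→slot 1; D→slot 4; I→slot 2; F skipped; E skipped; B→slot 3; C skipped; J skipped; A skipped.
5 of 10 scheduled.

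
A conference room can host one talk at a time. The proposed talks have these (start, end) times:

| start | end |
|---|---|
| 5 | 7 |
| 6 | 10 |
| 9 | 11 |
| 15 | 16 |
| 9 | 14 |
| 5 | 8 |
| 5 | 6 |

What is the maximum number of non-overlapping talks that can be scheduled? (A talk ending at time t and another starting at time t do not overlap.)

Sorted by end: (5,6)  (5,7)  (5,8)  (6,10)  (9,11)  (9,14)  (15,16)
take (5,6); skip (5,7); take (6,10); skip (9,11); skip (9,14); take (15,16).
Selected 3 talks.

3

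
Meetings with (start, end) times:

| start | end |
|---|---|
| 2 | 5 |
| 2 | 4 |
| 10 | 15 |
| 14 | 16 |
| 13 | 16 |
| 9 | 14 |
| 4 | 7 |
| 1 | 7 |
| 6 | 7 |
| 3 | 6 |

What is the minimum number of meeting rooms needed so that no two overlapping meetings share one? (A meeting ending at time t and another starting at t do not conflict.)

Count concurrent intervals with a sweep; the peak is the room count.
Events (time:±→running): 1:+→1 2:+→2 2:+→3 3:+→4 … peak 4.

4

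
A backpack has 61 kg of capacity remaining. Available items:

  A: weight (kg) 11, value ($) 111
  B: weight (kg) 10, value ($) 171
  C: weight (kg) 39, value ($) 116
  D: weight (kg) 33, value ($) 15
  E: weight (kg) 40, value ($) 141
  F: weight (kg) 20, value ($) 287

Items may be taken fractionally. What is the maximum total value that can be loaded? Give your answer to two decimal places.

Greedy by value/weight ratio, highest first.
Order: B (171/10=17.10) > F (287/20=14.35) > A (111/11=10.09) > E (141/40=3.52) > C (116/39=2.97) > D (15/33=0.45)
Fill: take B (10 @ 171) → take F (20 @ 287) → take A (11 @ 111) → take 20/40 of E → 70.50; 61/61 used.
Total value = 639.50

639.50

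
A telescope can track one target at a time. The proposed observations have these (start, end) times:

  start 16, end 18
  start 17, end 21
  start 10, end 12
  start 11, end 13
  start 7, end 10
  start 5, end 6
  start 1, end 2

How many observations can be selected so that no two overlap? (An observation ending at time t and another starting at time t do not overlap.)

By end time: (1,2), (5,6), (7,10), (10,12), (11,13), (16,18), (17,21).
Pick (1,2); next start ≥ 2 → (5,6); next start ≥ 6 → (7,10); next start ≥ 10 → (10,12); next start ≥ 12 → (16,18).
Selected 5 observations.

5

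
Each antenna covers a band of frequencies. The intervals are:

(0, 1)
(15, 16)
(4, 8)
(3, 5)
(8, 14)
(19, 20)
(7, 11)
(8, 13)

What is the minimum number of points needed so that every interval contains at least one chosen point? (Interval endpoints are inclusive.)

Sort by right endpoint; whenever an interval is uncovered, place a point at its right end.
Sorted: [0,1] [3,5] [4,8] [7,11] [8,13] [8,14] [15,16] [19,20]
{[0,1]} hit by 1; {[3,5],[4,8]} hit by 5; {[7,11],[8,13],[8,14]} hit by 11; {[15,16]} hit by 16; {[19,20]} hit by 20.
Points: 1, 5, 11, 16, 20 (5 total).

5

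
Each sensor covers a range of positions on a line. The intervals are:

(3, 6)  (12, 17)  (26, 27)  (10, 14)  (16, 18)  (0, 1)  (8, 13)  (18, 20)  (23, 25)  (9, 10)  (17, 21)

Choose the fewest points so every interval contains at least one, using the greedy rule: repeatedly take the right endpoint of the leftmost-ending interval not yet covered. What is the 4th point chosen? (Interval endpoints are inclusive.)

17

Sort by right endpoint; whenever an interval is uncovered, place a point at its right end.
By right end: [0,1]  [3,6]  [9,10]  [8,13]  [10,14]  [12,17]  [16,18]  [18,20]  [17,21]  [23,25]  [26,27]
[0,1] uncovered → point at 1; [3,6] uncovered → point at 6; [9,10] uncovered → point at 10; [12,17] uncovered → point at 17; [18,20] uncovered → point at 20; [23,25] uncovered → point at 25; [26,27] uncovered → point at 27.
Points: 1, 6, 10, 17, 20, 25, 27 (7 total).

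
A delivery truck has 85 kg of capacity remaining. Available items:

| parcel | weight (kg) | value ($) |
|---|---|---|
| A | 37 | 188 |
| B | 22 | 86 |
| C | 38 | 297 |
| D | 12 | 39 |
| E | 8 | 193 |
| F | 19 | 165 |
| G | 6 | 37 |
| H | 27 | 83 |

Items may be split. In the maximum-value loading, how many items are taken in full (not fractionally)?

4

Order: E (193/8=24.12) > F (165/19=8.68) > C (297/38=7.82) > G (37/6=6.17) > A (188/37=5.08) > B (86/22=3.91) > D (39/12=3.25) > H (83/27=3.07)
Fill: take E (8 @ 193) → take F (19 @ 165) → take C (38 @ 297) → take G (6 @ 37) → take 14/37 of A → 71.14; 85/85 used.
4 item(s) taken whole; one partial (take 14/37 of A).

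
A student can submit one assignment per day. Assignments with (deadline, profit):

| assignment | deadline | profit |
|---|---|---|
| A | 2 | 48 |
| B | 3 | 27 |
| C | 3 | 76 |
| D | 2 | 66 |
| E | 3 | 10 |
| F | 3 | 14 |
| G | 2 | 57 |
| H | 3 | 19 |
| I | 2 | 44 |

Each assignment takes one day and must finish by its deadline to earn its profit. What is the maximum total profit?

199

Sort by profit descending; place each in the latest free slot ≤ its deadline.
By profit: C(d3,76), D(d2,66), G(d2,57), A(d2,48), I(d2,44), B(d3,27), H(d3,19), F(d3,14), E(d3,10)
C→slot 3; D→slot 2; G→slot 1; A skipped; I skipped; B skipped; H skipped; F skipped; E skipped.
Profit = 57 + 66 + 76 = 199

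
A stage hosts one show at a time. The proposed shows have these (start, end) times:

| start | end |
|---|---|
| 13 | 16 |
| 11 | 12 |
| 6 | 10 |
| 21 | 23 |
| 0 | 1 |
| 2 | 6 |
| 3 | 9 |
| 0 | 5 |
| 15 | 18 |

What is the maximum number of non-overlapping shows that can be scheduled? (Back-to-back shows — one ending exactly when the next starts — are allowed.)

Order by finish time; keep every interval that doesn't clash with the previous kept one.
By end time: (0,1), (0,5), (2,6), (3,9), (6,10), (11,12), (13,16), (15,18), (21,23).
Pick (0,1); next start ≥ 1 → (2,6); next start ≥ 6 → (6,10); next start ≥ 10 → (11,12); next start ≥ 12 → (13,16); next start ≥ 16 → (21,23).
Selected 6 shows.

6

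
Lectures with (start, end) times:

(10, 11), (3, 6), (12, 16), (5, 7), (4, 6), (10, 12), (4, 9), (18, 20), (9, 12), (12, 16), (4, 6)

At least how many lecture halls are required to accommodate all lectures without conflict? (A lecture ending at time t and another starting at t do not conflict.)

Count concurrent intervals with a sweep; the peak is the room count.
starts: [3, 4, 4, 4, 5, 9, 10, 10, 12, 12, 18]
ends:   [6, 6, 6, 7, 9, 11, 12, 12, 16, 16, 20]
s3→1 s4→2 s4→3 s4→4 s5→5  — peak 5.

5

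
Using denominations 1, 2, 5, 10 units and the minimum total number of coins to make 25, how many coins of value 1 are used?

0

Greedy: take as many of the largest coin as possible, then repeat with the remainder.
25 = 2×10 + 1×5
Count of 1: 0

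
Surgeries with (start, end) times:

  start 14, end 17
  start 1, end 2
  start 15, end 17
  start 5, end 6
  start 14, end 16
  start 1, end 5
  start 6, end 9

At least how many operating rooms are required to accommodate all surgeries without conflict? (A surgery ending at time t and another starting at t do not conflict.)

3

The answer is the maximum number of intervals overlapping at any instant.
starts: [1, 1, 5, 6, 14, 14, 15]
ends:   [2, 5, 6, 9, 16, 17, 17]
s1→1 s1→2 e2→1 e5→0 s5→1 e6→0 s6→1 e9→0 s14→1 s14→2 s15→3  — peak 3.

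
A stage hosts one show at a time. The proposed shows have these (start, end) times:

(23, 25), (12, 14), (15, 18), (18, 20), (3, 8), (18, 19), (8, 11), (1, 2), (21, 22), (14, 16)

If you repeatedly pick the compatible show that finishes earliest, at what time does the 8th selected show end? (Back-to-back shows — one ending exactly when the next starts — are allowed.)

25

By end time: (1,2), (3,8), (8,11), (12,14), (14,16), (15,18), (18,19), (18,20), (21,22), (23,25).
Pick (1,2); next start ≥ 2 → (3,8); next start ≥ 8 → (8,11); next start ≥ 11 → (12,14); next start ≥ 14 → (14,16); next start ≥ 16 → (18,19); next start ≥ 19 → (21,22); next start ≥ 22 → (23,25).
Selected: (1,2) (3,8) (8,11) (12,14) (14,16) (18,19) (21,22) (23,25)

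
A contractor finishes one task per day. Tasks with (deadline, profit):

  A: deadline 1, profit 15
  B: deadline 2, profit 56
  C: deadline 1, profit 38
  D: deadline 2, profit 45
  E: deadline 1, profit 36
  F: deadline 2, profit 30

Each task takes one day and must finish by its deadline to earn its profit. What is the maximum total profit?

101

Sort by profit descending; place each in the latest free slot ≤ its deadline.
Profit order: B=56 D=45 C=38 E=36 F=30 A=15
Assign: B→slot 2, D→slot 1, C skipped, E skipped, F skipped, A skipped.
Slots: [1:D] [2:B]
Profit = 45 + 56 = 101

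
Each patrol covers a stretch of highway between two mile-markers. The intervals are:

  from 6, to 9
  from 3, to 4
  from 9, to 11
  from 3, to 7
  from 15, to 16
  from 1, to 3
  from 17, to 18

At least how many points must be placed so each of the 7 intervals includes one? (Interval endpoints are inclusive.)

Process intervals by earliest right end; each time one isn't hit yet, stab at its right endpoint.
By right end: [1,3]  [3,4]  [3,7]  [6,9]  [9,11]  [15,16]  [17,18]
[1,3] uncovered → point at 3; [6,9] uncovered → point at 9; [15,16] uncovered → point at 16; [17,18] uncovered → point at 18.
Points: 3, 9, 16, 18 (4 total).

4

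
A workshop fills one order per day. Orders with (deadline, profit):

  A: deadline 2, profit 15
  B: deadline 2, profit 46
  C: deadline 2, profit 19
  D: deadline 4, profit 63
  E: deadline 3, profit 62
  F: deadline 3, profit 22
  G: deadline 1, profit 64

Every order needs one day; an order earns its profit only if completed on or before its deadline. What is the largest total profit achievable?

235

Sort by profit descending; place each in the latest free slot ≤ its deadline.
Profit order: G=64 D=63 E=62 B=46 F=22 C=19 A=15
Assign: G→slot 1, D→slot 4, E→slot 3, B→slot 2, F skipped, C skipped, A skipped.
Slots: [1:G] [2:B] [3:E] [4:D]
Profit = 64 + 46 + 62 + 63 = 235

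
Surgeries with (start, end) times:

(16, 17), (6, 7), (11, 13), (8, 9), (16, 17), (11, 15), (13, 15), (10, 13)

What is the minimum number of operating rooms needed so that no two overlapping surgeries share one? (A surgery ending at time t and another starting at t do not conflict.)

3

Count concurrent intervals with a sweep; the peak is the room count.
Events (time:±→running): 6:+→1 7:-→0 8:+→1 9:-→0 10:+→1 11:+→2 11:+→3 … peak 3.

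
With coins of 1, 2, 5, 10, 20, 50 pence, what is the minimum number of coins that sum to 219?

Greedy: take as many of the largest coin as possible, then repeat with the remainder.
219 − 4×50→19 − 1×10→9 − 1×5→4 − 2×2→0
Total coins = 4 + 1 + 1 + 2 = 8

8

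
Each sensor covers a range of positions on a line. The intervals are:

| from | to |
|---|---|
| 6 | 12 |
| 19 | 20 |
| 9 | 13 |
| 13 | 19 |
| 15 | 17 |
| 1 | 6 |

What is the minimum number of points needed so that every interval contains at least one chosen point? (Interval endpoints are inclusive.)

4

Sort by right endpoint; whenever an interval is uncovered, place a point at its right end.
By right end: [1,6]  [6,12]  [9,13]  [15,17]  [13,19]  [19,20]
[1,6] uncovered → point at 6; [9,13] uncovered → point at 13; [15,17] uncovered → point at 17; [19,20] uncovered → point at 20.
Points: 6, 13, 17, 20 (4 total).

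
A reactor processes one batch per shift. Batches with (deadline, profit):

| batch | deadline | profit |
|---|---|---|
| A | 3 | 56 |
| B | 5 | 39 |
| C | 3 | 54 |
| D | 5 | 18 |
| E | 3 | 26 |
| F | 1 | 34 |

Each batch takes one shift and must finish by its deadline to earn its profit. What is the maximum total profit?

Sort by profit descending; place each in the latest free slot ≤ its deadline.
Profit order: A=56 C=54 B=39 F=34 E=26 D=18
Assign: A→slot 3, C→slot 2, B→slot 5, F→slot 1, E skipped, D→slot 4.
Slots: [1:F] [2:C] [3:A] [4:D] [5:B]
Profit = 34 + 54 + 56 + 18 + 39 = 201

201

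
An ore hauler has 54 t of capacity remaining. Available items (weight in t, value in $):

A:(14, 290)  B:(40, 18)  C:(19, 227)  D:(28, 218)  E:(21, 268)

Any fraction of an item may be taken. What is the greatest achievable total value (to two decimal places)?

Greedy by value/weight ratio, highest first.
Ratios (sorted): A 20.71, E 12.76, C 11.95, D 7.79, B 0.45
take A (14 @ 290); take E (21 @ 268); take C (19 @ 227). Capacity used 54/54.
Total value = 785.00

785.00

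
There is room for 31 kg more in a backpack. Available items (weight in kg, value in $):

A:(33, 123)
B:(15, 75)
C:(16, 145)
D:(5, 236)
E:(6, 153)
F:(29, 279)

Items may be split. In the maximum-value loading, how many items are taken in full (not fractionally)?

2

Greedy by value/weight ratio, highest first.
Order: D (236/5=47.20) > E (153/6=25.50) > F (279/29=9.62) > C (145/16=9.06) > B (75/15=5.00) > A (123/33=3.73)
Fill: take D (5 @ 236) → take E (6 @ 153) → take 20/29 of F → 192.41; 31/31 used.
2 item(s) taken whole; one partial (take 20/29 of F).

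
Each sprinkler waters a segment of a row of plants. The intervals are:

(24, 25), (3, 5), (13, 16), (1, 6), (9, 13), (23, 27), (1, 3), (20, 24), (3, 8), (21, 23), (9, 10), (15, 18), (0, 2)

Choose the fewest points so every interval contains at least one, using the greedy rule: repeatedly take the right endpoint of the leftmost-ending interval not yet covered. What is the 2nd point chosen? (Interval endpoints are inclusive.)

Process intervals by earliest right end; each time one isn't hit yet, stab at its right endpoint.
Sorted: [0,2] [1,3] [3,5] [1,6] [3,8] [9,10] [9,13] [13,16] [15,18] [21,23] [20,24] [24,25] [23,27]
{[0,2],[1,3]} hit by 2; {[3,5],[1,6],[3,8]} hit by 5; {[9,10],[9,13]} hit by 10; {[13,16],[15,18]} hit by 16; {[21,23],[20,24]} hit by 23; {[24,25],[23,27]} hit by 25.
Points: 2, 5, 10, 16, 23, 25 (6 total).

5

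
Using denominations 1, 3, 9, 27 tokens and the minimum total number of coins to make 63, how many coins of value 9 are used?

63 − 2×27→9 − 1×9→0
Count of 9: 1

1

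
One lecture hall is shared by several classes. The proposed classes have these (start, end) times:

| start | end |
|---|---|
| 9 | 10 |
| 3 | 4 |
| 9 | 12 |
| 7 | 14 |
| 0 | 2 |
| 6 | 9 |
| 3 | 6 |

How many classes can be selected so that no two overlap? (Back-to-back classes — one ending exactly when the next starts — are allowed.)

4

Sorted by end: (0,2)  (3,4)  (3,6)  (6,9)  (9,10)  (9,12)  (7,14)
take (0,2); take (3,4); skip (3,6); take (6,9); take (9,10).
Selected 4 classes.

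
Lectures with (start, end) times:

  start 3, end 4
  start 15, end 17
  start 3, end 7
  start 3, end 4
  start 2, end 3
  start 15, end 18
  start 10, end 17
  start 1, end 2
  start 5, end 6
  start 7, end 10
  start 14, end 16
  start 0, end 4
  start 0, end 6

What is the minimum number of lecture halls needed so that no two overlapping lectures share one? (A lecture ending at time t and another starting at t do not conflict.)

Count concurrent intervals with a sweep; the peak is the room count.
starts: [0, 0, 1, 2, 3, 3, 3, 5, 7, 10, 14, 15, 15]
ends:   [2, 3, 4, 4, 4, 6, 6, 7, 10, 16, 17, 17, 18]
s0→1 s0→2 s1→3 e2→2 s2→3 e3→2 s3→3 s3→4 s3→5  — peak 5.

5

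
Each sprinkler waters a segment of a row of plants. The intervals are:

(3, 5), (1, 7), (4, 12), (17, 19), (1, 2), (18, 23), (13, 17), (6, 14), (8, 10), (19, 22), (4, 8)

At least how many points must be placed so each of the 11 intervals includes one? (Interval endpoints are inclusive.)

5

By right end: [1,2]  [3,5]  [1,7]  [4,8]  [8,10]  [4,12]  [6,14]  [13,17]  [17,19]  [19,22]  [18,23]
[1,2] uncovered → point at 2; [3,5] uncovered → point at 5; [8,10] uncovered → point at 10; [13,17] uncovered → point at 17; [19,22] uncovered → point at 22.
Points: 2, 5, 10, 17, 22 (5 total).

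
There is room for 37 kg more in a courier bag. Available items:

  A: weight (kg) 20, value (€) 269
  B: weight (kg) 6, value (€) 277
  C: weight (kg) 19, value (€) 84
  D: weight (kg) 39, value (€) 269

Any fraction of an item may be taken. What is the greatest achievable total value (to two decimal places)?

621.87

Greedy by value/weight ratio, highest first.
Order: B (277/6=46.17) > A (269/20=13.45) > D (269/39=6.90) > C (84/19=4.42)
Fill: take B (6 @ 277) → take A (20 @ 269) → take 11/39 of D → 75.87; 37/37 used.
Total value = 621.87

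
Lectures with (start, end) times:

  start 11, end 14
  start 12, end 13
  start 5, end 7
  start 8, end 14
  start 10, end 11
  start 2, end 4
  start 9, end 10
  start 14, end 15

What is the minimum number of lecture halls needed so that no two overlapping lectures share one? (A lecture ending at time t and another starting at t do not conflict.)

3

Count concurrent intervals with a sweep; the peak is the room count.
Events (time:±→running): 2:+→1 4:-→0 5:+→1 7:-→0 8:+→1 9:+→2 10:-→1 10:+→2 11:-→1 11:+→2 12:+→3 … peak 3.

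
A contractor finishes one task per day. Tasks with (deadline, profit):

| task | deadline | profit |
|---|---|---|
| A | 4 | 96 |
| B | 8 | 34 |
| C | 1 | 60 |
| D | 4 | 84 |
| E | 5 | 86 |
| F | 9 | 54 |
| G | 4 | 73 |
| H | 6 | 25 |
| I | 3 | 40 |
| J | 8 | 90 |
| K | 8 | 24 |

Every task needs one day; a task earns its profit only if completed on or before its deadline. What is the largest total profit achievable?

By profit: A(d4,96), J(d8,90), E(d5,86), D(d4,84), G(d4,73), C(d1,60), F(d9,54), I(d3,40), B(d8,34), H(d6,25), K(d8,24)
A→slot 4; J→slot 8; E→slot 5; D→slot 3; G→slot 2; C→slot 1; F→slot 9; I skipped; B→slot 7; H→slot 6; K skipped.
Profit = 60 + 73 + 84 + 96 + 86 + 25 + 34 + 90 + 54 = 602

602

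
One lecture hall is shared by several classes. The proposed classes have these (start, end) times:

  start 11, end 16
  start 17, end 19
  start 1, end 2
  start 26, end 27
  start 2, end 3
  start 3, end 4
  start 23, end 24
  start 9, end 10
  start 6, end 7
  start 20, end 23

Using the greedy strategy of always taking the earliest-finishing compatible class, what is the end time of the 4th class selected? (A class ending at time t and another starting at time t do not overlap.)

By end time: (1,2), (2,3), (3,4), (6,7), (9,10), (11,16), (17,19), (20,23), (23,24), (26,27).
Pick (1,2); next start ≥ 2 → (2,3); next start ≥ 3 → (3,4); next start ≥ 4 → (6,7); next start ≥ 7 → (9,10); next start ≥ 10 → (11,16); next start ≥ 16 → (17,19); next start ≥ 19 → (20,23); next start ≥ 23 → (23,24); next start ≥ 24 → (26,27).
Selected: (1,2) (2,3) (3,4) (6,7) (9,10) (11,16) (17,19) (20,23) (23,24) (26,27)

7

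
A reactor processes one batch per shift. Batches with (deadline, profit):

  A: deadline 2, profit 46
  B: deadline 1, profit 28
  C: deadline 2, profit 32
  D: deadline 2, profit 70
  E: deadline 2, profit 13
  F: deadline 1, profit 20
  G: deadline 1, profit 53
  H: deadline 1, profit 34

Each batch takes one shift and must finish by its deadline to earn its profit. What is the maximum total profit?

Profit order: D=70 G=53 A=46 H=34 C=32 B=28 F=20 E=13
Assign: D→slot 2, G→slot 1, A skipped, H skipped, C skipped, B skipped, F skipped, E skipped.
Slots: [1:G] [2:D]
Profit = 53 + 70 = 123

123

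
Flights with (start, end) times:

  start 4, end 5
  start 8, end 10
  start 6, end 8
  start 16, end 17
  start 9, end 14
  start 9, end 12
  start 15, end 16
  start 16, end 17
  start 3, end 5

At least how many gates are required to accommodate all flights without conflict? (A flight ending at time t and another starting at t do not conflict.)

3

The answer is the maximum number of intervals overlapping at any instant.
Events (time:±→running): 3:+→1 4:+→2 5:-→1 5:-→0 6:+→1 8:-→0 8:+→1 9:+→2 9:+→3 … peak 3.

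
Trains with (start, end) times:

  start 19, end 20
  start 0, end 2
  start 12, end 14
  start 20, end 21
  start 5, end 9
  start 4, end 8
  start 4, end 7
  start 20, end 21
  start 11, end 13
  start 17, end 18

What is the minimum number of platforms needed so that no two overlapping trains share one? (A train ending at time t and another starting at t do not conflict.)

The answer is the maximum number of intervals overlapping at any instant.
Events (time:±→running): 0:+→1 2:-→0 4:+→1 4:+→2 5:+→3 … peak 3.

3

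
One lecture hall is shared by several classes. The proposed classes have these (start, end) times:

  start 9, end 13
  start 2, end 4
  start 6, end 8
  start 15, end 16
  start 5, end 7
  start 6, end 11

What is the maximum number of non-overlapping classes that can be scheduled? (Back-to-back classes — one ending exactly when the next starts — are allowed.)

4

Greedy by earliest finish: after sorting by end time, pick each interval compatible with the last pick.
Sorted by end: (2,4)  (5,7)  (6,8)  (6,11)  (9,13)  (15,16)
take (2,4); take (5,7); skip (6,11); take (9,13); take (15,16).
Selected 4 classes.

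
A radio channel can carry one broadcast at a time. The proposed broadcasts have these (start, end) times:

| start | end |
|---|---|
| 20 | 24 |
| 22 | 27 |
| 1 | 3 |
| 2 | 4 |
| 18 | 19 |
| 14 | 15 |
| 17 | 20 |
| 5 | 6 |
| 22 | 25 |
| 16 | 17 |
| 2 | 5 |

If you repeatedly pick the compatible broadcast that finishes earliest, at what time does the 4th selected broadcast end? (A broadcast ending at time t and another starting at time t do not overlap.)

Greedy by earliest finish: after sorting by end time, pick each interval compatible with the last pick.
By end time: (1,3), (2,4), (2,5), (5,6), (14,15), (16,17), (18,19), (17,20), (20,24), (22,25), (22,27).
Pick (1,3); next start ≥ 3 → (5,6); next start ≥ 6 → (14,15); next start ≥ 15 → (16,17); next start ≥ 17 → (18,19); next start ≥ 19 → (20,24).
Selected: (1,3) (5,6) (14,15) (16,17) (18,19) (20,24)

17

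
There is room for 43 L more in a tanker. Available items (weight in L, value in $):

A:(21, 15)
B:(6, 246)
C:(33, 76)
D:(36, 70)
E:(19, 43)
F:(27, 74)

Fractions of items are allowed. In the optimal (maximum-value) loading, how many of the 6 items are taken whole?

Sort by value per unit weight and fill in that order.
Ratios (sorted): B 41.00, F 2.74, C 2.30, E 2.26, D 1.94, A 0.71
take B (6 @ 246); take F (27 @ 74); take 10/33 of C → 23.03. Capacity used 43/43.
2 item(s) taken whole; one partial (take 10/33 of C).

2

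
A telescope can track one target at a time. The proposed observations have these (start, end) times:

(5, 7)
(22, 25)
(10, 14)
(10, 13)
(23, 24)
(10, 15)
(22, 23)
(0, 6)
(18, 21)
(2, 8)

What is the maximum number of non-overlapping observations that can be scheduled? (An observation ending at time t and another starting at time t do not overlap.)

Sorted by end: (0,6)  (5,7)  (2,8)  (10,13)  (10,14)  (10,15)  (18,21)  (22,23)  (23,24)  (22,25)
take (0,6); skip (5,7); take (10,13); take (18,21); take (22,23); take (23,24).
Selected 5 observations.

5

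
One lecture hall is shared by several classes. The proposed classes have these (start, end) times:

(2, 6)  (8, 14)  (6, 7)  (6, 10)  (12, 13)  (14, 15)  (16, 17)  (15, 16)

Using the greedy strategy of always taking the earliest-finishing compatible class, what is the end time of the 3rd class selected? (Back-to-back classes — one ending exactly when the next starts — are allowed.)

Sorted by end: (2,6)  (6,7)  (6,10)  (12,13)  (8,14)  (14,15)  (15,16)  (16,17)
take (2,6); take (6,7); take (12,13); skip (8,14); take (14,15); take (15,16); take (16,17).
Selected: (2,6) (6,7) (12,13) (14,15) (15,16) (16,17)

13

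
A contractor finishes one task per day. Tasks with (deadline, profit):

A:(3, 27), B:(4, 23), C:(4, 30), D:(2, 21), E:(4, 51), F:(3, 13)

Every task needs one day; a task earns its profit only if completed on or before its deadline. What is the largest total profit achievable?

By profit: E(d4,51), C(d4,30), A(d3,27), B(d4,23), D(d2,21), F(d3,13)
E→slot 4; C→slot 3; A→slot 2; B→slot 1; D skipped; F skipped.
Profit = 23 + 27 + 30 + 51 = 131

131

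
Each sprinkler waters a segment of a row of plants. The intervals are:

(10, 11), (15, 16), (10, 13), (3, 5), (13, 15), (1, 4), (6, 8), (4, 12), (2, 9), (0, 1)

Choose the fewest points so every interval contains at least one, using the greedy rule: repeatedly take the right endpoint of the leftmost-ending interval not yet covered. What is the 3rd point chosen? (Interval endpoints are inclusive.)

By right end: [0,1]  [1,4]  [3,5]  [6,8]  [2,9]  [10,11]  [4,12]  [10,13]  [13,15]  [15,16]
[0,1] uncovered → point at 1; [3,5] uncovered → point at 5; [6,8] uncovered → point at 8; [10,11] uncovered → point at 11; [13,15] uncovered → point at 15.
Points: 1, 5, 8, 11, 15 (5 total).

8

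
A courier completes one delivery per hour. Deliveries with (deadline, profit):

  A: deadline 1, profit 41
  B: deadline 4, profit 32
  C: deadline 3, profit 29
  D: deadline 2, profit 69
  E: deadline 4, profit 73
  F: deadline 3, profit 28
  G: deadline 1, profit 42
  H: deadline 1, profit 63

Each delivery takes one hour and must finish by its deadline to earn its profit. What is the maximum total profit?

Take jobs in profit order; each goes to the latest open slot no later than its deadline.
By profit: E(d4,73), D(d2,69), H(d1,63), G(d1,42), A(d1,41), B(d4,32), C(d3,29), F(d3,28)
E→slot 4; D→slot 2; H→slot 1; G skipped; A skipped; B→slot 3; C skipped; F skipped.
Profit = 63 + 69 + 32 + 73 = 237

237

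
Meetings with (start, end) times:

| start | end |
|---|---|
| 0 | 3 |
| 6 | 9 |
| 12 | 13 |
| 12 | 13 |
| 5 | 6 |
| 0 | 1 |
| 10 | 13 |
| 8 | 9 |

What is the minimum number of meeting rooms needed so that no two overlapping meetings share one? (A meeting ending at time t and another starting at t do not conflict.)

3

Count concurrent intervals with a sweep; the peak is the room count.
Events (time:±→running): 0:+→1 0:+→2 1:-→1 3:-→0 5:+→1 6:-→0 6:+→1 8:+→2 9:-→1 9:-→0 10:+→1 12:+→2 12:+→3 … peak 3.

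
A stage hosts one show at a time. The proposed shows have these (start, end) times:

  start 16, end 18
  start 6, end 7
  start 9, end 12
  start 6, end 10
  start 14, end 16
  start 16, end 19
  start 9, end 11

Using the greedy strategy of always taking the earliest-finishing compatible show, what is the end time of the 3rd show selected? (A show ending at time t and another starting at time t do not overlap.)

16

Order by finish time; keep every interval that doesn't clash with the previous kept one.
Sorted by end: (6,7)  (6,10)  (9,11)  (9,12)  (14,16)  (16,18)  (16,19)
take (6,7); skip (6,10); take (9,11); take (14,16); take (16,18).
Selected: (6,7) (9,11) (14,16) (16,18)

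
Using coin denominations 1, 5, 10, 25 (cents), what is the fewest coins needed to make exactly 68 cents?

7

68 − 2×25→18 − 1×10→8 − 1×5→3 − 3×1→0
Total coins = 2 + 1 + 1 + 3 = 7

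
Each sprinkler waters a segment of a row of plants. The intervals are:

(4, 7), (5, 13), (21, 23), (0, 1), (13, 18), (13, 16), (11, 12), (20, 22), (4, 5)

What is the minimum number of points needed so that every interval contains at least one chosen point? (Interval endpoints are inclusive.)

5

By right end: [0,1]  [4,5]  [4,7]  [11,12]  [5,13]  [13,16]  [13,18]  [20,22]  [21,23]
[0,1] uncovered → point at 1; [4,5] uncovered → point at 5; [11,12] uncovered → point at 12; [13,16] uncovered → point at 16; [20,22] uncovered → point at 22.
Points: 1, 5, 12, 16, 22 (5 total).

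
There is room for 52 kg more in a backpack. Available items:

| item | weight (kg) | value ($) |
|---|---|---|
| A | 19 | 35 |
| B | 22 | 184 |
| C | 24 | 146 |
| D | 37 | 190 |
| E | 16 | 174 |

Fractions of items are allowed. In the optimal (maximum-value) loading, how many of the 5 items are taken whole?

Ratios (sorted): E 10.88, B 8.36, C 6.08, D 5.14, A 1.84
take E (16 @ 174); take B (22 @ 184); take 14/24 of C → 85.17. Capacity used 52/52.
2 item(s) taken whole; one partial (take 14/24 of C).

2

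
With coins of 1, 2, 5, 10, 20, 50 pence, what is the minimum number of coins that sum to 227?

Greedy: take as many of the largest coin as possible, then repeat with the remainder.
227 = 4×50 + 1×20 + 1×5 + 1×2
Total coins = 4 + 1 + 1 + 1 = 7

7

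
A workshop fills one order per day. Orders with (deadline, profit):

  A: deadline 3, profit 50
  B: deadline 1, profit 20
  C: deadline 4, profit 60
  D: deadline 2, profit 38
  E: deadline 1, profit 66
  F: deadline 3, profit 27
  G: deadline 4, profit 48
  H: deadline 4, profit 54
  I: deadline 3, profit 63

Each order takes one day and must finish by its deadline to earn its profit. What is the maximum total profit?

243

Sort by profit descending; place each in the latest free slot ≤ its deadline.
Profit order: E=66 I=63 C=60 H=54 A=50 G=48 D=38 F=27 B=20
Assign: E→slot 1, I→slot 3, C→slot 4, H→slot 2, A skipped, G skipped, D skipped, F skipped, B skipped.
Slots: [1:E] [2:H] [3:I] [4:C]
Profit = 66 + 54 + 63 + 60 = 243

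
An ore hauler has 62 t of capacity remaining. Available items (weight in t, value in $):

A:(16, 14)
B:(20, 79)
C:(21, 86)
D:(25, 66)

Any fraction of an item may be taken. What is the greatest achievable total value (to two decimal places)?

Greedy by value/weight ratio, highest first.
Order: C (86/21=4.10) > B (79/20=3.95) > D (66/25=2.64) > A (14/16=0.88)
Fill: take C (21 @ 86) → take B (20 @ 79) → take 21/25 of D → 55.44; 62/62 used.
Total value = 220.44

220.44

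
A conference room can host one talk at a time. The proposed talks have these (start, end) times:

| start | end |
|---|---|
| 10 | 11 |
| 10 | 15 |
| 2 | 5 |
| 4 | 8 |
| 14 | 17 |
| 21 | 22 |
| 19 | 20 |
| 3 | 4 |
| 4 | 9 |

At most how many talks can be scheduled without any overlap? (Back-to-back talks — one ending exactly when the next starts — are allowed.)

Sorted by end: (3,4)  (2,5)  (4,8)  (4,9)  (10,11)  (10,15)  (14,17)  (19,20)  (21,22)
take (3,4); take (4,8); skip (4,9); take (10,11); take (14,17); take (19,20); take (21,22).
Selected 6 talks.

6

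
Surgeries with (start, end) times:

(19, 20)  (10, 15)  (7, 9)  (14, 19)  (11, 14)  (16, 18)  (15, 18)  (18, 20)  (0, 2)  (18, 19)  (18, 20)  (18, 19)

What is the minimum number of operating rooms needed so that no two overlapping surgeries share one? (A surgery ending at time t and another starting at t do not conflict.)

Count concurrent intervals with a sweep; the peak is the room count.
Events (time:±→running): 0:+→1 2:-→0 7:+→1 9:-→0 10:+→1 11:+→2 14:-→1 14:+→2 15:-→1 15:+→2 16:+→3 18:-→2 18:-→1 18:+→2 18:+→3 18:+→4 18:+→5 … peak 5.

5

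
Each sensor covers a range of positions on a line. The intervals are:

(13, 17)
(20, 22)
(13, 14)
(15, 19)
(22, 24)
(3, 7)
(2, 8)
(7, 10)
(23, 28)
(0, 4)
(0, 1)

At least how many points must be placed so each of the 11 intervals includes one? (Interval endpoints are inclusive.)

By right end: [0,1]  [0,4]  [3,7]  [2,8]  [7,10]  [13,14]  [13,17]  [15,19]  [20,22]  [22,24]  [23,28]
[0,1] uncovered → point at 1; [3,7] uncovered → point at 7; [13,14] uncovered → point at 14; [15,19] uncovered → point at 19; [20,22] uncovered → point at 22; [23,28] uncovered → point at 28.
Points: 1, 7, 14, 19, 22, 28 (6 total).

6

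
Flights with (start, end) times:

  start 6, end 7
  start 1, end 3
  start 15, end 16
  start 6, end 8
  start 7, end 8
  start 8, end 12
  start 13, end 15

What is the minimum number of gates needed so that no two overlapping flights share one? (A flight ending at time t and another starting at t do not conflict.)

starts: [1, 6, 6, 7, 8, 13, 15]
ends:   [3, 7, 8, 8, 12, 15, 16]
s1→1 e3→0 s6→1 s6→2  — peak 2.

2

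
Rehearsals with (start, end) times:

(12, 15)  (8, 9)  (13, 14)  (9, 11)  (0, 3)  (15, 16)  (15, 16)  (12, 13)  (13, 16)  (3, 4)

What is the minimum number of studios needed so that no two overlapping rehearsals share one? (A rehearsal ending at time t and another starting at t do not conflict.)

Count concurrent intervals with a sweep; the peak is the room count.
Events (time:±→running): 0:+→1 3:-→0 3:+→1 4:-→0 8:+→1 9:-→0 9:+→1 11:-→0 12:+→1 12:+→2 13:-→1 13:+→2 13:+→3 … peak 3.

3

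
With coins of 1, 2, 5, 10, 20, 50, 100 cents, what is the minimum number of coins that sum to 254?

5

Greedy: take as many of the largest coin as possible, then repeat with the remainder.
254 = 2×100 + 1×50 + 2×2
Total coins = 2 + 1 + 2 = 5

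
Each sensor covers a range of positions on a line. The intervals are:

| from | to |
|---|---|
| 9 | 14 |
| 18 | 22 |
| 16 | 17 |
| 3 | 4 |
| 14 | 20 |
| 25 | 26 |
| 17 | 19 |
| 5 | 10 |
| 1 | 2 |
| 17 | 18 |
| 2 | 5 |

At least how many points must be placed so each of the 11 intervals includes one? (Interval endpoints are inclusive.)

By right end: [1,2]  [3,4]  [2,5]  [5,10]  [9,14]  [16,17]  [17,18]  [17,19]  [14,20]  [18,22]  [25,26]
[1,2] uncovered → point at 2; [3,4] uncovered → point at 4; [5,10] uncovered → point at 10; [16,17] uncovered → point at 17; [18,22] uncovered → point at 22; [25,26] uncovered → point at 26.
Points: 2, 4, 10, 17, 22, 26 (6 total).

6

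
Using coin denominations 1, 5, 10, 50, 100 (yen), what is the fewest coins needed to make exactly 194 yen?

10

194 = 1×100 + 1×50 + 4×10 + 4×1
Total coins = 1 + 1 + 4 + 4 = 10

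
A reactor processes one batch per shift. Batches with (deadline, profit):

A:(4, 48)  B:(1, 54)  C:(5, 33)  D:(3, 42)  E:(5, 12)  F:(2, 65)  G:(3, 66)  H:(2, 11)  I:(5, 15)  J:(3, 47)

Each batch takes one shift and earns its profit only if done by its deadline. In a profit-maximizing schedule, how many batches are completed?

Sort by profit descending; place each in the latest free slot ≤ its deadline.
By profit: G(d3,66), F(d2,65), B(d1,54), A(d4,48), J(d3,47), D(d3,42), C(d5,33), I(d5,15), E(d5,12), H(d2,11)
G→slot 3; F→slot 2; B→slot 1; A→slot 4; J skipped; D skipped; C→slot 5; I skipped; E skipped; H skipped.
5 of 10 scheduled.

5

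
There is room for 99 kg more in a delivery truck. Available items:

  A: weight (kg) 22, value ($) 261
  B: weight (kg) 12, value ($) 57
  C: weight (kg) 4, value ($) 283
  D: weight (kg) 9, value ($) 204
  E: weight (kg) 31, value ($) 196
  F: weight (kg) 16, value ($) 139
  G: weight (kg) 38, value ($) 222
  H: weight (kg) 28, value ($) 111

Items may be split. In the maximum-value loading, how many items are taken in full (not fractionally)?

Sort by value per unit weight and fill in that order.
Order: C (283/4=70.75) > D (204/9=22.67) > A (261/22=11.86) > F (139/16=8.69) > E (196/31=6.32) > G (222/38=5.84) > B (57/12=4.75) > H (111/28=3.96)
Fill: take C (4 @ 283) → take D (9 @ 204) → take A (22 @ 261) → take F (16 @ 139) → take E (31 @ 196) → take 17/38 of G → 99.32; 99/99 used.
5 item(s) taken whole; one partial (take 17/38 of G).

5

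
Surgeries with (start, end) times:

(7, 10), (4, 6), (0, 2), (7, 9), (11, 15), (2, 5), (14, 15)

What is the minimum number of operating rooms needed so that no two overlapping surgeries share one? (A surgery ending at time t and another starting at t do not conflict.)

Count concurrent intervals with a sweep; the peak is the room count.
Events (time:±→running): 0:+→1 2:-→0 2:+→1 4:+→2 … peak 2.

2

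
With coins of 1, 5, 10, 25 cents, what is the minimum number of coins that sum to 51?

3

Use the largest denomination that fits, subtract, and repeat.
51 − 2×25→1 − 1×1→0
Total coins = 2 + 1 = 3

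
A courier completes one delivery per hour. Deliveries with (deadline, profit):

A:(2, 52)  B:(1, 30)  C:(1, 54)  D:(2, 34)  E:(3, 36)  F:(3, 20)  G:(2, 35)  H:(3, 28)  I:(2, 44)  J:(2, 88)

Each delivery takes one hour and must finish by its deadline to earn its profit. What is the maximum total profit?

Sort by profit descending; place each in the latest free slot ≤ its deadline.
By profit: J(d2,88), C(d1,54), A(d2,52), I(d2,44), E(d3,36), G(d2,35), D(d2,34), B(d1,30), H(d3,28), F(d3,20)
J→slot 2; C→slot 1; A skipped; I skipped; E→slot 3; G skipped; D skipped; B skipped; H skipped; F skipped.
Profit = 54 + 88 + 36 = 178

178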